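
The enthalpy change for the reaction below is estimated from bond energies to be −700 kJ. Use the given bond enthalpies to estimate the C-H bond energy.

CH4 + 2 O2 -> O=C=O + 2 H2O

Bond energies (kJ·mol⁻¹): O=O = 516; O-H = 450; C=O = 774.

D(C-H) ≈ 404 kJ/mol

Let D be the C-H bond energy.
Σ(broken) = 4×D + 2×516 = 1032 + 4D
Σ(formed) = 2×774 + 4×450 = 3348
ΔH = Σ(broken) − Σ(formed) = (1032 + 4D) − (3348) = −2316 + 4D
Setting this equal to −700 kJ gives 4D = 1616, so D = 404 kJ/mol.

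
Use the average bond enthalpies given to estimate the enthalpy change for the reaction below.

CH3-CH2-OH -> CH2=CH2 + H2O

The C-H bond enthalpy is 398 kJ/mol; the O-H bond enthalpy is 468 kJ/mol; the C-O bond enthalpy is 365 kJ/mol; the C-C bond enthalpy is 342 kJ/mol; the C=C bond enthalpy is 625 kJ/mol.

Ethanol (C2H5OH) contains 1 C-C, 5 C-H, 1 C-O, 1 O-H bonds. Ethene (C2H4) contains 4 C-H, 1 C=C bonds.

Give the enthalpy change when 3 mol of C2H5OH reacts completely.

Bonds broken (reactants):
  C-C: 1 × 342 = 342
  C-H: 5 × 398 = 1990
  C-O: 1 × 365 = 365
  O-H: 1 × 468 = 468
  Σ(broken) = 3165 kJ
Bonds formed (products):
  C-H: 4 × 398 = 1592
  C=C: 1 × 625 = 625
  O-H: 2 × 468 = 936
  Σ(formed) = 3153 kJ
ΔH = Σ(broken) − Σ(formed) = 3165 − 3153 = +12 kJ
For 3× the reaction as written: 3 × (+12) = +36 kJ

ΔH = +36 kJ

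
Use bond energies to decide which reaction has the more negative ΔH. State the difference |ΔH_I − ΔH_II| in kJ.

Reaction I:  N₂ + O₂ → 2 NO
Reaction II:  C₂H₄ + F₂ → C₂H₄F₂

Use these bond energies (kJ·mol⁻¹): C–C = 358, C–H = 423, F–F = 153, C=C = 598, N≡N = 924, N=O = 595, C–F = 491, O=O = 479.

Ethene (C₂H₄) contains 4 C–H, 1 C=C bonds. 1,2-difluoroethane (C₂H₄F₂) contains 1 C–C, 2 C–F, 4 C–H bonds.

Reaction II, by 802 kJ

Reaction I:
  Bonds broken (reactants):
    N≡N: 1 × 924 = 924
    O=O: 1 × 479 = 479
    Σ(broken) = 1403 kJ
  Bonds formed (products):
    N=O: 2 × 595 = 1190
    Σ(formed) = 1190 kJ
  ΔH_I = 1403 − 1190 = +213 kJ
Reaction II:
  Bonds broken (reactants):
    C–H: 4 × 423 = 1692
    C=C: 1 × 598 = 598
    F–F: 1 × 153 = 153
    Σ(broken) = 2443 kJ
  Bonds formed (products):
    C–C: 1 × 358 = 358
    C–F: 2 × 491 = 982
    C–H: 4 × 423 = 1692
    Σ(formed) = 3032 kJ
  ΔH_II = 2443 − 3032 = −589 kJ
ΔH_I − ΔH_II = +802 kJ, so reaction II has the more negative ΔH; |ΔH_I − ΔH_II| = 802 kJ.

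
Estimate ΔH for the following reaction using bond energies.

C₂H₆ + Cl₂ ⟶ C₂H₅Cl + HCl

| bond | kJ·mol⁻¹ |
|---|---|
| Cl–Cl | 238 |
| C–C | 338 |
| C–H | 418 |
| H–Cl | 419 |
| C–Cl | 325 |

Bonds broken (reactants):
  C–C: 1 × 338 = 338
  C–H: 6 × 418 = 2508
  Cl–Cl: 1 × 238 = 238
  Σ(broken) = 3084 kJ
Bonds formed (products):
  C–C: 1 × 338 = 338
  C–Cl: 1 × 325 = 325
  C–H: 5 × 418 = 2090
  H–Cl: 1 × 419 = 419
  Σ(formed) = 3172 kJ
ΔH = Σ(broken) − Σ(formed) = 3084 − 3172 = −88 kJ

ΔH ≈ −88 kJ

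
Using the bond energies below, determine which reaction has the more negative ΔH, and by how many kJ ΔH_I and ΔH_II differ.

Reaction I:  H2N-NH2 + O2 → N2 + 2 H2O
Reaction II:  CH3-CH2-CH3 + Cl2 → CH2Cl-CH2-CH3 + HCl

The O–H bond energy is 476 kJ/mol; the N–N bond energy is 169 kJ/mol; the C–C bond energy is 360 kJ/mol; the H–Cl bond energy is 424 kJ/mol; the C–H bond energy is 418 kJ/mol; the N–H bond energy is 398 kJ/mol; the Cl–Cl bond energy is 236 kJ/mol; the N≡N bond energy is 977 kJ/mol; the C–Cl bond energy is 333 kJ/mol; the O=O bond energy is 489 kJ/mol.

Reaction I, by 528 kJ

Reaction I:
  Bonds broken (reactants):
    N–H: 4 × 398 = 1592
    N–N: 1 × 169 = 169
    O=O: 1 × 489 = 489
    Σ(broken) = 2250 kJ
  Bonds formed (products):
    N≡N: 1 × 977 = 977
    O–H: 4 × 476 = 1904
    Σ(formed) = 2881 kJ
  ΔH_I = 2250 − 2881 = −631 kJ
Reaction II:
  Bonds broken (reactants):
    C–C: 2 × 360 = 720
    C–H: 8 × 418 = 3344
    Cl–Cl: 1 × 236 = 236
    Σ(broken) = 4300 kJ
  Bonds formed (products):
    C–C: 2 × 360 = 720
    C–Cl: 1 × 333 = 333
    C–H: 7 × 418 = 2926
    H–Cl: 1 × 424 = 424
    Σ(formed) = 4403 kJ
  ΔH_II = 4300 − 4403 = −103 kJ
ΔH_I − ΔH_II = −528 kJ, so reaction I has the more negative ΔH; |ΔH_I − ΔH_II| = 528 kJ.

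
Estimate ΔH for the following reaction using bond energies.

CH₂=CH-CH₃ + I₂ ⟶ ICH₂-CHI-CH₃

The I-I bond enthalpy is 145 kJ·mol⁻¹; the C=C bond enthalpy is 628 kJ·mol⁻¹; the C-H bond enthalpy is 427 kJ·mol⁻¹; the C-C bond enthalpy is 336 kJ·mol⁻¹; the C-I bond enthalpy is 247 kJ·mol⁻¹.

ΔH ≈ −57 kJ

Bonds broken (reactants):
  C-C: 1 × 336 = 336
  C-H: 6 × 427 = 2562
  C=C: 1 × 628 = 628
  I-I: 1 × 145 = 145
  Σ(broken) = 3671 kJ
Bonds formed (products):
  C-C: 2 × 336 = 672
  C-H: 6 × 427 = 2562
  C-I: 2 × 247 = 494
  Σ(formed) = 3728 kJ
ΔH = Σ(broken) − Σ(formed) = 3671 − 3728 = −57 kJ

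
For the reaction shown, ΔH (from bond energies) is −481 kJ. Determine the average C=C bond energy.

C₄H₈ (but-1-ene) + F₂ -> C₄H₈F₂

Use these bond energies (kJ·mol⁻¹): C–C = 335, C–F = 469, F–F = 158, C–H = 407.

Let D be the C=C bond energy.
Σ(broken) = 2×335 + 8×407 + 1×D + 1×158 = 4084 + D
Σ(formed) = 3×335 + 2×469 + 8×407 = 5199
ΔH = Σ(broken) − Σ(formed) = (4084 + D) − (5199) = −1115 + D
Setting this equal to −481 kJ gives D = 634 kJ/mol.

D(C=C) ≈ 634 kJ/mol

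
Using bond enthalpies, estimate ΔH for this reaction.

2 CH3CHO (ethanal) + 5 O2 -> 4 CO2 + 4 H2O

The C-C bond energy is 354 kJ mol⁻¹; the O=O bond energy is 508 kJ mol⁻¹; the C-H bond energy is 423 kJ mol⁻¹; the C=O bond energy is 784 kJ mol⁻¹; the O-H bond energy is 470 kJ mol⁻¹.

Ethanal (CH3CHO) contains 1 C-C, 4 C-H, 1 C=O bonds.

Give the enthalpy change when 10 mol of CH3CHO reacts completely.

ΔH = −9160 kJ

Bonds broken (reactants):
  C-C: 2 × 354 = 708
  C-H: 8 × 423 = 3384
  C=O: 2 × 784 = 1568
  O=O: 5 × 508 = 2540
  Σ(broken) = 8200 kJ
Bonds formed (products):
  C=O: 8 × 784 = 6272
  O-H: 8 × 470 = 3760
  Σ(formed) = 10032 kJ
ΔH = Σ(broken) − Σ(formed) = 8200 − 10032 = −1832 kJ
For 5× the reaction as written: 5 × (−1832) = −9160 kJ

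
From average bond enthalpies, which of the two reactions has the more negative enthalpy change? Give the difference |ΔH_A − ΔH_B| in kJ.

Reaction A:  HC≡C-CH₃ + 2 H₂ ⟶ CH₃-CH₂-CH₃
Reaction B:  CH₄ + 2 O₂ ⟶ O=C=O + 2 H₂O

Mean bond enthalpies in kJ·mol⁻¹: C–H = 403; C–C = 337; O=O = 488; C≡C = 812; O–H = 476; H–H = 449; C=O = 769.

Reaction A:
  Bonds broken (reactants):
    C≡C: 1 × 812 = 812
    C–C: 1 × 337 = 337
    C–H: 4 × 403 = 1612
    H–H: 2 × 449 = 898
    Σ(broken) = 3659 kJ
  Bonds formed (products):
    C–C: 2 × 337 = 674
    C–H: 8 × 403 = 3224
    Σ(formed) = 3898 kJ
  ΔH_A = 3659 − 3898 = −239 kJ
Reaction B:
  Bonds broken (reactants):
    C–H: 4 × 403 = 1612
    O=O: 2 × 488 = 976
    Σ(broken) = 2588 kJ
  Bonds formed (products):
    C=O: 2 × 769 = 1538
    O–H: 4 × 476 = 1904
    Σ(formed) = 3442 kJ
  ΔH_B = 2588 − 3442 = −854 kJ
ΔH_A − ΔH_B = +615 kJ, so reaction B has the more negative ΔH; |ΔH_A − ΔH_B| = 615 kJ.

Reaction B, by 615 kJ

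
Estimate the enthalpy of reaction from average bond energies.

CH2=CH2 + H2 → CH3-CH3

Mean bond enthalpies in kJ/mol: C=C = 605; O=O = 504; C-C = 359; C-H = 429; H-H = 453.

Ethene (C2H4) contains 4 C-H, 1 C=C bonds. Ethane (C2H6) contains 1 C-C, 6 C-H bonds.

Bonds broken (reactants):
  C-H: 4 × 429 = 1716
  C=C: 1 × 605 = 605
  H-H: 1 × 453 = 453
  Σ(broken) = 2774 kJ
Bonds formed (products):
  C-C: 1 × 359 = 359
  C-H: 6 × 429 = 2574
  Σ(formed) = 2933 kJ
ΔH = Σ(broken) − Σ(formed) = 2774 − 2933 = −159 kJ

ΔH ≈ −159 kJ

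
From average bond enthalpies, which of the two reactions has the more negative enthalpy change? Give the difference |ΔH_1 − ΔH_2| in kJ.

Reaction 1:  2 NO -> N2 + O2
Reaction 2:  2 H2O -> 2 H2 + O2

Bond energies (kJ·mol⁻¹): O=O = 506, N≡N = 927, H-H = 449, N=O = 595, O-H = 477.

Reaction 1, by 747 kJ

Reaction 1:
  Bonds broken (reactants):
    N=O: 2 × 595 = 1190
    Σ(broken) = 1190 kJ
  Bonds formed (products):
    N≡N: 1 × 927 = 927
    O=O: 1 × 506 = 506
    Σ(formed) = 1433 kJ
  ΔH_1 = 1190 − 1433 = −243 kJ
Reaction 2:
  Bonds broken (reactants):
    O-H: 4 × 477 = 1908
    Σ(broken) = 1908 kJ
  Bonds formed (products):
    H-H: 2 × 449 = 898
    O=O: 1 × 506 = 506
    Σ(formed) = 1404 kJ
  ΔH_2 = 1908 − 1404 = +504 kJ
ΔH_1 − ΔH_2 = −747 kJ, so reaction 1 has the more negative ΔH; |ΔH_1 − ΔH_2| = 747 kJ.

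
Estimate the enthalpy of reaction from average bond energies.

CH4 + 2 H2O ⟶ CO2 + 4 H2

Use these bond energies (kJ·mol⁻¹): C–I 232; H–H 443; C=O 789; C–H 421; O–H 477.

ΔH ≈ +242 kJ

Bonds broken (reactants):
  C–H: 4 × 421 = 1684
  O–H: 4 × 477 = 1908
  Σ(broken) = 3592 kJ
Bonds formed (products):
  C=O: 2 × 789 = 1578
  H–H: 4 × 443 = 1772
  Σ(formed) = 3350 kJ
ΔH = Σ(broken) − Σ(formed) = 3592 − 3350 = +242 kJ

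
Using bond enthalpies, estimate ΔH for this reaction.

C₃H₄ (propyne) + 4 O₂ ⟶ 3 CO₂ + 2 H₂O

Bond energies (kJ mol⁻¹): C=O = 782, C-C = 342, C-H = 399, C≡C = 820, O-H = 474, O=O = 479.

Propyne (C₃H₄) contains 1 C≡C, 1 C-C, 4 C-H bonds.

Bonds broken (reactants):
  C≡C: 1 × 820 = 820
  C-C: 1 × 342 = 342
  C-H: 4 × 399 = 1596
  O=O: 4 × 479 = 1916
  Σ(broken) = 4674 kJ
Bonds formed (products):
  C=O: 6 × 782 = 4692
  O-H: 4 × 474 = 1896
  Σ(formed) = 6588 kJ
ΔH = Σ(broken) − Σ(formed) = 4674 − 6588 = −1914 kJ

ΔH ≈ −1914 kJ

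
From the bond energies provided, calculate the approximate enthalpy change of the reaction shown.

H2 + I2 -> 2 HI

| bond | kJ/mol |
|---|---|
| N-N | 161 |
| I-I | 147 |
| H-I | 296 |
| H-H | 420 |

ΔH ≈ −25 kJ

Bonds broken (reactants):
  H-H: 1 × 420 = 420
  I-I: 1 × 147 = 147
  Σ(broken) = 567 kJ
Bonds formed (products):
  H-I: 2 × 296 = 592
  Σ(formed) = 592 kJ
ΔH = Σ(broken) − Σ(formed) = 567 − 592 = −25 kJ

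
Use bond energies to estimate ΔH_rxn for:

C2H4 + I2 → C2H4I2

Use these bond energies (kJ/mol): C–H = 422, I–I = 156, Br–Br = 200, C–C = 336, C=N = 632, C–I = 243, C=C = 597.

ΔH ≈ −69 kJ

Bonds broken (reactants):
  C–H: 4 × 422 = 1688
  C=C: 1 × 597 = 597
  I–I: 1 × 156 = 156
  Σ(broken) = 2441 kJ
Bonds formed (products):
  C–C: 1 × 336 = 336
  C–H: 4 × 422 = 1688
  C–I: 2 × 243 = 486
  Σ(formed) = 2510 kJ
ΔH = Σ(broken) − Σ(formed) = 2441 − 2510 = −69 kJ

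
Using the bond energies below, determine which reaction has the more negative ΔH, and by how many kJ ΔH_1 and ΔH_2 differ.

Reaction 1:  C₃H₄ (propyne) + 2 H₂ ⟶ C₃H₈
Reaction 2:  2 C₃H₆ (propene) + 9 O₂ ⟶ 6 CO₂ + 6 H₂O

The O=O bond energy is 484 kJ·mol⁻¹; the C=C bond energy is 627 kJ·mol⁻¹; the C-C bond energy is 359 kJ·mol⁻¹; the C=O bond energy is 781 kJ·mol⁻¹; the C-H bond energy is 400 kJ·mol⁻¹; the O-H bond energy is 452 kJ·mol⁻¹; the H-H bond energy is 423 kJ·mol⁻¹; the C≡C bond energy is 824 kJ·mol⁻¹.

Reaction 2, by 3379 kJ

Reaction 1:
  Bonds broken (reactants):
    C≡C: 1 × 824 = 824
    C-C: 1 × 359 = 359
    C-H: 4 × 400 = 1600
    H-H: 2 × 423 = 846
    Σ(broken) = 3629 kJ
  Bonds formed (products):
    C-C: 2 × 359 = 718
    C-H: 8 × 400 = 3200
    Σ(formed) = 3918 kJ
  ΔH_1 = 3629 − 3918 = −289 kJ
Reaction 2:
  Bonds broken (reactants):
    C-C: 2 × 359 = 718
    C-H: 12 × 400 = 4800
    C=C: 2 × 627 = 1254
    O=O: 9 × 484 = 4356
    Σ(broken) = 11128 kJ
  Bonds formed (products):
    C=O: 12 × 781 = 9372
    O-H: 12 × 452 = 5424
    Σ(formed) = 14796 kJ
  ΔH_2 = 11128 − 14796 = −3668 kJ
ΔH_1 − ΔH_2 = +3379 kJ, so reaction 2 has the more negative ΔH; |ΔH_1 − ΔH_2| = 3379 kJ.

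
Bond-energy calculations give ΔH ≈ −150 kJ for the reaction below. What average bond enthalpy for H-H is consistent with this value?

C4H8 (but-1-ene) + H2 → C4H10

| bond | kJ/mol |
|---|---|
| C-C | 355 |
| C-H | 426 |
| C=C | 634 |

D(H-H) ≈ 423 kJ/mol

Let D be the H-H bond energy.
Σ(broken) = 2×355 + 8×426 + 1×634 + 1×D = 4752 + D
Σ(formed) = 3×355 + 10×426 = 5325
ΔH = Σ(broken) − Σ(formed) = (4752 + D) − (5325) = −573 + D
Setting this equal to −150 kJ gives D = 423 kJ/mol.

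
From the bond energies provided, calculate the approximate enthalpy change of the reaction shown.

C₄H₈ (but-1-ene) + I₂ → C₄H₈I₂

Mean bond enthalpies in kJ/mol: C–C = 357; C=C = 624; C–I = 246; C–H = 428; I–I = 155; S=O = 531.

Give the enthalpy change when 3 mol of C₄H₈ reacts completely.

ΔH = −210 kJ

Bonds broken (reactants):
  C–C: 2 × 357 = 714
  C–H: 8 × 428 = 3424
  C=C: 1 × 624 = 624
  I–I: 1 × 155 = 155
  Σ(broken) = 4917 kJ
Bonds formed (products):
  C–C: 3 × 357 = 1071
  C–H: 8 × 428 = 3424
  C–I: 2 × 246 = 492
  Σ(formed) = 4987 kJ
ΔH = Σ(broken) − Σ(formed) = 4917 − 4987 = −70 kJ
For 3× the reaction as written: 3 × (−70) = −210 kJ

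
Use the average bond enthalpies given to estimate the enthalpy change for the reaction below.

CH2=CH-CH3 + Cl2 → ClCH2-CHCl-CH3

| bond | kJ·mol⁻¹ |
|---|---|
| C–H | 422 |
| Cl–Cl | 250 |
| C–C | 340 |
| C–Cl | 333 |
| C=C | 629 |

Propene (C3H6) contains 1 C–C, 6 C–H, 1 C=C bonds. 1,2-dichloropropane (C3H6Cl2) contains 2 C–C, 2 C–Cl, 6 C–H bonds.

ΔH ≈ −127 kJ

Bonds broken (reactants):
  C–C: 1 × 340 = 340
  C–H: 6 × 422 = 2532
  C=C: 1 × 629 = 629
  Cl–Cl: 1 × 250 = 250
  Σ(broken) = 3751 kJ
Bonds formed (products):
  C–C: 2 × 340 = 680
  C–Cl: 2 × 333 = 666
  C–H: 6 × 422 = 2532
  Σ(formed) = 3878 kJ
ΔH = Σ(broken) − Σ(formed) = 3751 − 3878 = −127 kJ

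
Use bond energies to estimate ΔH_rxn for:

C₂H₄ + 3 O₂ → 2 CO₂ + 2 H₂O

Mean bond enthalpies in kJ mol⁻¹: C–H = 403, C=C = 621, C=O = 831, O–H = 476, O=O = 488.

Bonds broken (reactants):
  C–H: 4 × 403 = 1612
  C=C: 1 × 621 = 621
  O=O: 3 × 488 = 1464
  Σ(broken) = 3697 kJ
Bonds formed (products):
  C=O: 4 × 831 = 3324
  O–H: 4 × 476 = 1904
  Σ(formed) = 5228 kJ
ΔH = Σ(broken) − Σ(formed) = 3697 − 5228 = −1531 kJ

ΔH ≈ −1531 kJ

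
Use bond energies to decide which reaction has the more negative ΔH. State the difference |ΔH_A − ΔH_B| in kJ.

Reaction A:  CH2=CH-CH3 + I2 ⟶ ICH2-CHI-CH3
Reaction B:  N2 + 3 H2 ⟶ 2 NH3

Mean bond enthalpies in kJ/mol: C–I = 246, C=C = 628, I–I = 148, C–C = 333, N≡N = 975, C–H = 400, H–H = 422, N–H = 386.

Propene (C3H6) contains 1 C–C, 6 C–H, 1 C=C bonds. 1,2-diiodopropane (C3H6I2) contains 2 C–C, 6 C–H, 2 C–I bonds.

Reaction A:
  Bonds broken (reactants):
    C–C: 1 × 333 = 333
    C–H: 6 × 400 = 2400
    C=C: 1 × 628 = 628
    I–I: 1 × 148 = 148
    Σ(broken) = 3509 kJ
  Bonds formed (products):
    C–C: 2 × 333 = 666
    C–H: 6 × 400 = 2400
    C–I: 2 × 246 = 492
    Σ(formed) = 3558 kJ
  ΔH_A = 3509 − 3558 = −49 kJ
Reaction B:
  Bonds broken (reactants):
    H–H: 3 × 422 = 1266
    N≡N: 1 × 975 = 975
    Σ(broken) = 2241 kJ
  Bonds formed (products):
    N–H: 6 × 386 = 2316
    Σ(formed) = 2316 kJ
  ΔH_B = 2241 − 2316 = −75 kJ
ΔH_A − ΔH_B = +26 kJ, so reaction B has the more negative ΔH; |ΔH_A − ΔH_B| = 26 kJ.

Reaction B, by 26 kJ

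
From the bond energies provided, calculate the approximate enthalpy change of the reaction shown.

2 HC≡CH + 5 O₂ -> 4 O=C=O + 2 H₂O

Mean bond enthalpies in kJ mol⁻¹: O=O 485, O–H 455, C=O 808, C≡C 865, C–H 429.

Bonds broken (reactants):
  C≡C: 2 × 865 = 1730
  C–H: 4 × 429 = 1716
  O=O: 5 × 485 = 2425
  Σ(broken) = 5871 kJ
Bonds formed (products):
  C=O: 8 × 808 = 6464
  O–H: 4 × 455 = 1820
  Σ(formed) = 8284 kJ
ΔH = Σ(broken) − Σ(formed) = 5871 − 8284 = −2413 kJ

ΔH ≈ −2413 kJ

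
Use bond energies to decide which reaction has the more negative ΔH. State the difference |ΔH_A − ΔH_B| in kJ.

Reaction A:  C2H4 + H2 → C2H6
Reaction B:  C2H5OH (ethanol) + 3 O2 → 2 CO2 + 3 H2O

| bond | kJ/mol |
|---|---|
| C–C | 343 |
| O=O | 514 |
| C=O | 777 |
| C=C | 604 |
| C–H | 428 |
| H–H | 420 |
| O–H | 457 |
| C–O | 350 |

Reaction B, by 843 kJ

Reaction A:
  Bonds broken (reactants):
    C–H: 4 × 428 = 1712
    C=C: 1 × 604 = 604
    H–H: 1 × 420 = 420
    Σ(broken) = 2736 kJ
  Bonds formed (products):
    C–C: 1 × 343 = 343
    C–H: 6 × 428 = 2568
    Σ(formed) = 2911 kJ
  ΔH_A = 2736 − 2911 = −175 kJ
Reaction B:
  Bonds broken (reactants):
    C–C: 1 × 343 = 343
    C–H: 5 × 428 = 2140
    C–O: 1 × 350 = 350
    O–H: 1 × 457 = 457
    O=O: 3 × 514 = 1542
    Σ(broken) = 4832 kJ
  Bonds formed (products):
    C=O: 4 × 777 = 3108
    O–H: 6 × 457 = 2742
    Σ(formed) = 5850 kJ
  ΔH_B = 4832 − 5850 = −1018 kJ
ΔH_A − ΔH_B = +843 kJ, so reaction B has the more negative ΔH; |ΔH_A − ΔH_B| = 843 kJ.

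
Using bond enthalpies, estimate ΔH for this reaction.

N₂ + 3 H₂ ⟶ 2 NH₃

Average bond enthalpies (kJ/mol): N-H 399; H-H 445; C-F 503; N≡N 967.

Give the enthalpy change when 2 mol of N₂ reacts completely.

ΔH = −184 kJ

Bonds broken (reactants):
  H-H: 3 × 445 = 1335
  N≡N: 1 × 967 = 967
  Σ(broken) = 2302 kJ
Bonds formed (products):
  N-H: 6 × 399 = 2394
  Σ(formed) = 2394 kJ
ΔH = Σ(broken) − Σ(formed) = 2302 − 2394 = −92 kJ
For 2× the reaction as written: 2 × (−92) = −184 kJ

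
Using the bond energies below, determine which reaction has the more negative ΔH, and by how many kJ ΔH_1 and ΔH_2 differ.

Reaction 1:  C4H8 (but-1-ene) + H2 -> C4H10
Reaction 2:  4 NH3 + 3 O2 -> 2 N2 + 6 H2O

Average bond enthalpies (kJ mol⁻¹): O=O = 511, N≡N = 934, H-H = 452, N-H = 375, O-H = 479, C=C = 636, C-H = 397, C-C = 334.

Reaction 2, by 1543 kJ

Reaction 1:
  Bonds broken (reactants):
    C-C: 2 × 334 = 668
    C-H: 8 × 397 = 3176
    C=C: 1 × 636 = 636
    H-H: 1 × 452 = 452
    Σ(broken) = 4932 kJ
  Bonds formed (products):
    C-C: 3 × 334 = 1002
    C-H: 10 × 397 = 3970
    Σ(formed) = 4972 kJ
  ΔH_1 = 4932 − 4972 = −40 kJ
Reaction 2:
  Bonds broken (reactants):
    N-H: 12 × 375 = 4500
    O=O: 3 × 511 = 1533
    Σ(broken) = 6033 kJ
  Bonds formed (products):
    N≡N: 2 × 934 = 1868
    O-H: 12 × 479 = 5748
    Σ(formed) = 7616 kJ
  ΔH_2 = 6033 − 7616 = −1583 kJ
ΔH_1 − ΔH_2 = +1543 kJ, so reaction 2 has the more negative ΔH; |ΔH_1 − ΔH_2| = 1543 kJ.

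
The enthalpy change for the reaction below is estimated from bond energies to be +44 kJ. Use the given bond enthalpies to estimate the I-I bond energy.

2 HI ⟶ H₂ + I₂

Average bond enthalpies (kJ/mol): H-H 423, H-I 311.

D(I-I) ≈ 155 kJ/mol

Let D be the I-I bond energy.
Σ(broken) = 2×311 = 622
Σ(formed) = 1×423 + 1×D = 423 + D
ΔH = Σ(broken) − Σ(formed) = (622) − (423 + D) = +199 − D
Setting this equal to +44 kJ gives D = 155 kJ/mol.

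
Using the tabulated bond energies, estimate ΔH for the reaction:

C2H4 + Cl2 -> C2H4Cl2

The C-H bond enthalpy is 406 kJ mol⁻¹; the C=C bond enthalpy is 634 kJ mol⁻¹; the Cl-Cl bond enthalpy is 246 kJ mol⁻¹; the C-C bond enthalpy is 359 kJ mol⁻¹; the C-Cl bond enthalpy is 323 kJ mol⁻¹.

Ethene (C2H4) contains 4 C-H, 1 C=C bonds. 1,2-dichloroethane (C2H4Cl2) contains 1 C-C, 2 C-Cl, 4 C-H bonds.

Bonds broken (reactants):
  C-H: 4 × 406 = 1624
  C=C: 1 × 634 = 634
  Cl-Cl: 1 × 246 = 246
  Σ(broken) = 2504 kJ
Bonds formed (products):
  C-C: 1 × 359 = 359
  C-Cl: 2 × 323 = 646
  C-H: 4 × 406 = 1624
  Σ(formed) = 2629 kJ
ΔH = Σ(broken) − Σ(formed) = 2504 − 2629 = −125 kJ

ΔH ≈ −125 kJ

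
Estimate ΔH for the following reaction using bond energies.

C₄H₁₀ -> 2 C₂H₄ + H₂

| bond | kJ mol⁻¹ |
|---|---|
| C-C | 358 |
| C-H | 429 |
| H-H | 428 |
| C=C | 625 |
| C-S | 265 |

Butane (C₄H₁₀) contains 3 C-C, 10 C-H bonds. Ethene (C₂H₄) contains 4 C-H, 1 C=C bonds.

ΔH ≈ +254 kJ

Bonds broken (reactants):
  C-C: 3 × 358 = 1074
  C-H: 10 × 429 = 4290
  Σ(broken) = 5364 kJ
Bonds formed (products):
  C-H: 8 × 429 = 3432
  C=C: 2 × 625 = 1250
  H-H: 1 × 428 = 428
  Σ(formed) = 5110 kJ
ΔH = Σ(broken) − Σ(formed) = 5364 − 5110 = +254 kJ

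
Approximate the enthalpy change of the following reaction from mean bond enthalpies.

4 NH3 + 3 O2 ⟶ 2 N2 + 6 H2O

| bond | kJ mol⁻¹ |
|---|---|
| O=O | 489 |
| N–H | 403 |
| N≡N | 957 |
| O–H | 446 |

ΔH ≈ −963 kJ

Bonds broken (reactants):
  N–H: 12 × 403 = 4836
  O=O: 3 × 489 = 1467
  Σ(broken) = 6303 kJ
Bonds formed (products):
  N≡N: 2 × 957 = 1914
  O–H: 12 × 446 = 5352
  Σ(formed) = 7266 kJ
ΔH = Σ(broken) − Σ(formed) = 6303 − 7266 = −963 kJ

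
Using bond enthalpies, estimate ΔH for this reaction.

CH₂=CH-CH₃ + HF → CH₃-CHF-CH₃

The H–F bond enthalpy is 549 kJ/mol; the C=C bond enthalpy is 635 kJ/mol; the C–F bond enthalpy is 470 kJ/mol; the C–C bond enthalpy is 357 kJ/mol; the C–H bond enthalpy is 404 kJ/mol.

Bonds broken (reactants):
  C–C: 1 × 357 = 357
  C–H: 6 × 404 = 2424
  C=C: 1 × 635 = 635
  H–F: 1 × 549 = 549
  Σ(broken) = 3965 kJ
Bonds formed (products):
  C–C: 2 × 357 = 714
  C–F: 1 × 470 = 470
  C–H: 7 × 404 = 2828
  Σ(formed) = 4012 kJ
ΔH = Σ(broken) − Σ(formed) = 3965 − 4012 = −47 kJ

ΔH ≈ −47 kJ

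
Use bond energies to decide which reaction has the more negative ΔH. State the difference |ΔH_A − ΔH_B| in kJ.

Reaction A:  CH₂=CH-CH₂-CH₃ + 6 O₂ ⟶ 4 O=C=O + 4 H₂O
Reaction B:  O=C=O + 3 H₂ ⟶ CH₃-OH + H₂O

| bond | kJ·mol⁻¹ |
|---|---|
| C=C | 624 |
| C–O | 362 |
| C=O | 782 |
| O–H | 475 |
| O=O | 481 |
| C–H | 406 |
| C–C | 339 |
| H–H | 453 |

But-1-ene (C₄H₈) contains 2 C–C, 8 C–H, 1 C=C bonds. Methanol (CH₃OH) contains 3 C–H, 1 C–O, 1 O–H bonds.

Reaction A:
  Bonds broken (reactants):
    C–C: 2 × 339 = 678
    C–H: 8 × 406 = 3248
    C=C: 1 × 624 = 624
    O=O: 6 × 481 = 2886
    Σ(broken) = 7436 kJ
  Bonds formed (products):
    C=O: 8 × 782 = 6256
    O–H: 8 × 475 = 3800
    Σ(formed) = 10056 kJ
  ΔH_A = 7436 − 10056 = −2620 kJ
Reaction B:
  Bonds broken (reactants):
    C=O: 2 × 782 = 1564
    H–H: 3 × 453 = 1359
    Σ(broken) = 2923 kJ
  Bonds formed (products):
    C–H: 3 × 406 = 1218
    C–O: 1 × 362 = 362
    O–H: 3 × 475 = 1425
    Σ(formed) = 3005 kJ
  ΔH_B = 2923 − 3005 = −82 kJ
ΔH_A − ΔH_B = −2538 kJ, so reaction A has the more negative ΔH; |ΔH_A − ΔH_B| = 2538 kJ.

Reaction A, by 2538 kJ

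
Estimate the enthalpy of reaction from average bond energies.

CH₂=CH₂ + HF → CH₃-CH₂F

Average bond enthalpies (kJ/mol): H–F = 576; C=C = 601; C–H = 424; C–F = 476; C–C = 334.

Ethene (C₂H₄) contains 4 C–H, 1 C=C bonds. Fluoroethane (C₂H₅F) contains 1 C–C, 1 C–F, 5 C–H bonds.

ΔH ≈ −57 kJ

Bonds broken (reactants):
  C–H: 4 × 424 = 1696
  C=C: 1 × 601 = 601
  H–F: 1 × 576 = 576
  Σ(broken) = 2873 kJ
Bonds formed (products):
  C–C: 1 × 334 = 334
  C–F: 1 × 476 = 476
  C–H: 5 × 424 = 2120
  Σ(formed) = 2930 kJ
ΔH = Σ(broken) − Σ(formed) = 2873 − 2930 = −57 kJ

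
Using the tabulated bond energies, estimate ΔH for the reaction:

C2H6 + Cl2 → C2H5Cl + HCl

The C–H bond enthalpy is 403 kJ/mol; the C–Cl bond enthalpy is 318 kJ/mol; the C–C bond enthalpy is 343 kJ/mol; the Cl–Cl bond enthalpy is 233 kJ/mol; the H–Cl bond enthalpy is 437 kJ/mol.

ΔH ≈ −119 kJ

Bonds broken (reactants):
  C–C: 1 × 343 = 343
  C–H: 6 × 403 = 2418
  Cl–Cl: 1 × 233 = 233
  Σ(broken) = 2994 kJ
Bonds formed (products):
  C–C: 1 × 343 = 343
  C–Cl: 1 × 318 = 318
  C–H: 5 × 403 = 2015
  H–Cl: 1 × 437 = 437
  Σ(formed) = 3113 kJ
ΔH = Σ(broken) − Σ(formed) = 2994 − 3113 = −119 kJ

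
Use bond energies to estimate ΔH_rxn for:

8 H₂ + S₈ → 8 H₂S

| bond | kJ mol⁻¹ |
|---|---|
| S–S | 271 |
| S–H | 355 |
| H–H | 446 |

ΔH ≈ +56 kJ

Bonds broken (reactants):
  H–H: 8 × 446 = 3568
  S–S: 8 × 271 = 2168
  Σ(broken) = 5736 kJ
Bonds formed (products):
  S–H: 16 × 355 = 5680
  Σ(formed) = 5680 kJ
ΔH = Σ(broken) − Σ(formed) = 5736 − 5680 = +56 kJ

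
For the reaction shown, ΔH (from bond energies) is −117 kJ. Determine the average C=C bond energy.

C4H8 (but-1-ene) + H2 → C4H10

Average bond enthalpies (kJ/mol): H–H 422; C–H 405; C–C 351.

Let D be the C=C bond energy.
Σ(broken) = 2×351 + 8×405 + 1×D + 1×422 = 4364 + D
Σ(formed) = 3×351 + 10×405 = 5103
ΔH = Σ(broken) − Σ(formed) = (4364 + D) − (5103) = −739 + D
Setting this equal to −117 kJ gives D = 622 kJ/mol.

D(C=C) ≈ 622 kJ/mol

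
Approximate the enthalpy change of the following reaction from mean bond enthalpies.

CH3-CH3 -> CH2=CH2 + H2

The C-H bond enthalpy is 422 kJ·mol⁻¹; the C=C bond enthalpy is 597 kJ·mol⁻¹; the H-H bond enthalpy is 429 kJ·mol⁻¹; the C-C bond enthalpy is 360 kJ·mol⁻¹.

Bonds broken (reactants):
  C-C: 1 × 360 = 360
  C-H: 6 × 422 = 2532
  Σ(broken) = 2892 kJ
Bonds formed (products):
  C-H: 4 × 422 = 1688
  C=C: 1 × 597 = 597
  H-H: 1 × 429 = 429
  Σ(formed) = 2714 kJ
ΔH = Σ(broken) − Σ(formed) = 2892 − 2714 = +178 kJ

ΔH ≈ +178 kJ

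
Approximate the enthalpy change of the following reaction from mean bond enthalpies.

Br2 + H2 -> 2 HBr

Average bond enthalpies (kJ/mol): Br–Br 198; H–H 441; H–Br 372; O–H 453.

Bonds broken (reactants):
  Br–Br: 1 × 198 = 198
  H–H: 1 × 441 = 441
  Σ(broken) = 639 kJ
Bonds formed (products):
  H–Br: 2 × 372 = 744
  Σ(formed) = 744 kJ
ΔH = Σ(broken) − Σ(formed) = 639 − 744 = −105 kJ

ΔH ≈ −105 kJ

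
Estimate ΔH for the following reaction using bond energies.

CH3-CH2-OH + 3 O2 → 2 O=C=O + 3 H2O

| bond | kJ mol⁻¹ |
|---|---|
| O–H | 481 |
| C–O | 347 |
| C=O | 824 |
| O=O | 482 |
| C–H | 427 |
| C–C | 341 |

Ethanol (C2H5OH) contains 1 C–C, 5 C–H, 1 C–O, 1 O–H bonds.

Bonds broken (reactants):
  C–C: 1 × 341 = 341
  C–H: 5 × 427 = 2135
  C–O: 1 × 347 = 347
  O–H: 1 × 481 = 481
  O=O: 3 × 482 = 1446
  Σ(broken) = 4750 kJ
Bonds formed (products):
  C=O: 4 × 824 = 3296
  O–H: 6 × 481 = 2886
  Σ(formed) = 6182 kJ
ΔH = Σ(broken) − Σ(formed) = 4750 − 6182 = −1432 kJ

ΔH ≈ −1432 kJ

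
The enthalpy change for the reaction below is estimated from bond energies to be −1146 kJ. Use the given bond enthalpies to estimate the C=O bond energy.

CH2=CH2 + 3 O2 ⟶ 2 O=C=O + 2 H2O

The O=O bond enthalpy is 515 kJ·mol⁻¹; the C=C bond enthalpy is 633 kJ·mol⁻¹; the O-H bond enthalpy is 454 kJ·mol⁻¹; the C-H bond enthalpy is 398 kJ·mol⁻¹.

Let D be the C=O bond energy.
Σ(broken) = 4×398 + 1×633 + 3×515 = 3770
Σ(formed) = 4×D + 4×454 = 1816 + 4D
ΔH = Σ(broken) − Σ(formed) = (3770) − (1816 + 4D) = +1954 − 4D
Setting this equal to −1146 kJ gives 4D = 3100, so D = 775 kJ/mol.

D(C=O) ≈ 775 kJ/mol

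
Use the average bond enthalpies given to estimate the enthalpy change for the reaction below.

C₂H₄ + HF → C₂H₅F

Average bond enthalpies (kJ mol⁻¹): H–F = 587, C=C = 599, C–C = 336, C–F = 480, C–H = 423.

Bonds broken (reactants):
  C–H: 4 × 423 = 1692
  C=C: 1 × 599 = 599
  H–F: 1 × 587 = 587
  Σ(broken) = 2878 kJ
Bonds formed (products):
  C–C: 1 × 336 = 336
  C–F: 1 × 480 = 480
  C–H: 5 × 423 = 2115
  Σ(formed) = 2931 kJ
ΔH = Σ(broken) − Σ(formed) = 2878 − 2931 = −53 kJ

ΔH ≈ −53 kJ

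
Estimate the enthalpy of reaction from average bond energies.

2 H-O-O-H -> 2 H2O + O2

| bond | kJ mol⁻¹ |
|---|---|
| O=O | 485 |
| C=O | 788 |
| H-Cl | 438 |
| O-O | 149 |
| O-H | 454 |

ΔH ≈ −187 kJ

Bonds broken (reactants):
  O-H: 4 × 454 = 1816
  O-O: 2 × 149 = 298
  Σ(broken) = 2114 kJ
Bonds formed (products):
  O-H: 4 × 454 = 1816
  O=O: 1 × 485 = 485
  Σ(formed) = 2301 kJ
ΔH = Σ(broken) − Σ(formed) = 2114 − 2301 = −187 kJ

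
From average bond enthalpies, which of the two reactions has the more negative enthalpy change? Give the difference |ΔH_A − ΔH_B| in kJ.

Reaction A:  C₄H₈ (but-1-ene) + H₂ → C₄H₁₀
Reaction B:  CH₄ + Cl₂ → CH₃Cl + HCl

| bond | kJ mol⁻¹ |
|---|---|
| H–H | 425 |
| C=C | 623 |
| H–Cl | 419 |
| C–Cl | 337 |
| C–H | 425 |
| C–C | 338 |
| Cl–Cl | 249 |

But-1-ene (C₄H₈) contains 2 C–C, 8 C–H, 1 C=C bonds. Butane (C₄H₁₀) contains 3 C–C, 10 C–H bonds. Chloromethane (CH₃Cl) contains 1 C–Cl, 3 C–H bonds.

Reaction A, by 58 kJ

Reaction A:
  Bonds broken (reactants):
    C–C: 2 × 338 = 676
    C–H: 8 × 425 = 3400
    C=C: 1 × 623 = 623
    H–H: 1 × 425 = 425
    Σ(broken) = 5124 kJ
  Bonds formed (products):
    C–C: 3 × 338 = 1014
    C–H: 10 × 425 = 4250
    Σ(formed) = 5264 kJ
  ΔH_A = 5124 − 5264 = −140 kJ
Reaction B:
  Bonds broken (reactants):
    C–H: 4 × 425 = 1700
    Cl–Cl: 1 × 249 = 249
    Σ(broken) = 1949 kJ
  Bonds formed (products):
    C–Cl: 1 × 337 = 337
    C–H: 3 × 425 = 1275
    H–Cl: 1 × 419 = 419
    Σ(formed) = 2031 kJ
  ΔH_B = 1949 − 2031 = −82 kJ
ΔH_A − ΔH_B = −58 kJ, so reaction A has the more negative ΔH; |ΔH_A − ΔH_B| = 58 kJ.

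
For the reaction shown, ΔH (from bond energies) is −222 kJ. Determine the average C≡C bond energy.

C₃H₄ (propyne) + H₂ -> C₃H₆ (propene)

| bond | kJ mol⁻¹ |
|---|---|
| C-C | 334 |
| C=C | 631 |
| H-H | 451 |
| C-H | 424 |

D(C≡C) ≈ 806 kJ/mol

Let D be the C≡C bond energy.
Σ(broken) = 1×D + 1×334 + 4×424 + 1×451 = 2481 + D
Σ(formed) = 1×334 + 6×424 + 1×631 = 3509
ΔH = Σ(broken) − Σ(formed) = (2481 + D) − (3509) = −1028 + D
Setting this equal to −222 kJ gives D = 806 kJ/mol.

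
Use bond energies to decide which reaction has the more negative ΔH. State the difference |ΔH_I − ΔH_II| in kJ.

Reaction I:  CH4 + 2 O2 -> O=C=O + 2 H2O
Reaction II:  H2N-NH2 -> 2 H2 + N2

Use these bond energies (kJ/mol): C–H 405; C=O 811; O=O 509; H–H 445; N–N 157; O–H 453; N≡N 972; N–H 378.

Reaction I:
  Bonds broken (reactants):
    C–H: 4 × 405 = 1620
    O=O: 2 × 509 = 1018
    Σ(broken) = 2638 kJ
  Bonds formed (products):
    C=O: 2 × 811 = 1622
    O–H: 4 × 453 = 1812
    Σ(formed) = 3434 kJ
  ΔH_I = 2638 − 3434 = −796 kJ
Reaction II:
  Bonds broken (reactants):
    N–H: 4 × 378 = 1512
    N–N: 1 × 157 = 157
    Σ(broken) = 1669 kJ
  Bonds formed (products):
    H–H: 2 × 445 = 890
    N≡N: 1 × 972 = 972
    Σ(formed) = 1862 kJ
  ΔH_II = 1669 − 1862 = −193 kJ
ΔH_I − ΔH_II = −603 kJ, so reaction I has the more negative ΔH; |ΔH_I − ΔH_II| = 603 kJ.

Reaction I, by 603 kJ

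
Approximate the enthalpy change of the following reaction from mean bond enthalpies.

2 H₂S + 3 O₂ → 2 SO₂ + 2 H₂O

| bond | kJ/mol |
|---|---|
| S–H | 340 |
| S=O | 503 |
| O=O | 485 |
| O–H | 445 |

ΔH ≈ −977 kJ

Bonds broken (reactants):
  O=O: 3 × 485 = 1455
  S–H: 4 × 340 = 1360
  Σ(broken) = 2815 kJ
Bonds formed (products):
  O–H: 4 × 445 = 1780
  S=O: 4 × 503 = 2012
  Σ(formed) = 3792 kJ
ΔH = Σ(broken) − Σ(formed) = 2815 − 3792 = −977 kJ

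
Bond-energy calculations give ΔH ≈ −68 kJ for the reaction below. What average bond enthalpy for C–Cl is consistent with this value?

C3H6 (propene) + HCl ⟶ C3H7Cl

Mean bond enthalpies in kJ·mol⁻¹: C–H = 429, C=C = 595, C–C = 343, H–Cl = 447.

D(C–Cl) ≈ 338 kJ/mol

Let D be the C–Cl bond energy.
Σ(broken) = 1×343 + 6×429 + 1×595 + 1×447 = 3959
Σ(formed) = 2×343 + 1×D + 7×429 = 3689 + D
ΔH = Σ(broken) − Σ(formed) = (3959) − (3689 + D) = +270 − D
Setting this equal to −68 kJ gives D = 338 kJ/mol.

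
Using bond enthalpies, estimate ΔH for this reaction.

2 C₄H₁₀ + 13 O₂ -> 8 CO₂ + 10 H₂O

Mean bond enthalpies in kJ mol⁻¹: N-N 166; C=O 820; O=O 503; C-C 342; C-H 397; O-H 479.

ΔH ≈ −6169 kJ

Bonds broken (reactants):
  C-C: 6 × 342 = 2052
  C-H: 20 × 397 = 7940
  O=O: 13 × 503 = 6539
  Σ(broken) = 16531 kJ
Bonds formed (products):
  C=O: 16 × 820 = 13120
  O-H: 20 × 479 = 9580
  Σ(formed) = 22700 kJ
ΔH = Σ(broken) − Σ(formed) = 16531 − 22700 = −6169 kJ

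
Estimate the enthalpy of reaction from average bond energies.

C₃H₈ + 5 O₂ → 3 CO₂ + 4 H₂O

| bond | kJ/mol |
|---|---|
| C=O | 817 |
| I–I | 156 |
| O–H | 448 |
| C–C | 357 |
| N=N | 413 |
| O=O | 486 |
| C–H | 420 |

ΔH ≈ −1982 kJ

Bonds broken (reactants):
  C–C: 2 × 357 = 714
  C–H: 8 × 420 = 3360
  O=O: 5 × 486 = 2430
  Σ(broken) = 6504 kJ
Bonds formed (products):
  C=O: 6 × 817 = 4902
  O–H: 8 × 448 = 3584
  Σ(formed) = 8486 kJ
ΔH = Σ(broken) − Σ(formed) = 6504 − 8486 = −1982 kJ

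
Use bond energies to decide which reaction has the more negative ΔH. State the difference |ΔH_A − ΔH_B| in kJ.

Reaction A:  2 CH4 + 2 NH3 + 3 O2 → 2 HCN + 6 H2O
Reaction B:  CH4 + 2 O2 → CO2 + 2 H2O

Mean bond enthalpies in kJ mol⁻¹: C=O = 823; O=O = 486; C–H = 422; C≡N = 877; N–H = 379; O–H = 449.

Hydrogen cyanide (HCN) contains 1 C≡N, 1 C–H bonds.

Reaction A, by 96 kJ

Reaction A:
  Bonds broken (reactants):
    C–H: 8 × 422 = 3376
    N–H: 6 × 379 = 2274
    O=O: 3 × 486 = 1458
    Σ(broken) = 7108 kJ
  Bonds formed (products):
    C≡N: 2 × 877 = 1754
    C–H: 2 × 422 = 844
    O–H: 12 × 449 = 5388
    Σ(formed) = 7986 kJ
  ΔH_A = 7108 − 7986 = −878 kJ
Reaction B:
  Bonds broken (reactants):
    C–H: 4 × 422 = 1688
    O=O: 2 × 486 = 972
    Σ(broken) = 2660 kJ
  Bonds formed (products):
    C=O: 2 × 823 = 1646
    O–H: 4 × 449 = 1796
    Σ(formed) = 3442 kJ
  ΔH_B = 2660 − 3442 = −782 kJ
ΔH_A − ΔH_B = −96 kJ, so reaction A has the more negative ΔH; |ΔH_A − ΔH_B| = 96 kJ.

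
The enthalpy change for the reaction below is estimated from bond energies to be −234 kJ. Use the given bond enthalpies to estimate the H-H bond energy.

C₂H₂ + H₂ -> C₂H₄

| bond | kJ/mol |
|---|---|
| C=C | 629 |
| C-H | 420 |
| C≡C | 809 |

Let D be the H-H bond energy.
Σ(broken) = 1×809 + 2×420 + 1×D = 1649 + D
Σ(formed) = 4×420 + 1×629 = 2309
ΔH = Σ(broken) − Σ(formed) = (1649 + D) − (2309) = −660 + D
Setting this equal to −234 kJ gives D = 426 kJ/mol.

D(H-H) ≈ 426 kJ/mol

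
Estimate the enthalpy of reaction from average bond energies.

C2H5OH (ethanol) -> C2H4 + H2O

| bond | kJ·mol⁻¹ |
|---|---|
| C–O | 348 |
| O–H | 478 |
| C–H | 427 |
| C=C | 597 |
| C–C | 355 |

Bonds broken (reactants):
  C–C: 1 × 355 = 355
  C–H: 5 × 427 = 2135
  C–O: 1 × 348 = 348
  O–H: 1 × 478 = 478
  Σ(broken) = 3316 kJ
Bonds formed (products):
  C–H: 4 × 427 = 1708
  C=C: 1 × 597 = 597
  O–H: 2 × 478 = 956
  Σ(formed) = 3261 kJ
ΔH = Σ(broken) − Σ(formed) = 3316 − 3261 = +55 kJ

ΔH ≈ +55 kJ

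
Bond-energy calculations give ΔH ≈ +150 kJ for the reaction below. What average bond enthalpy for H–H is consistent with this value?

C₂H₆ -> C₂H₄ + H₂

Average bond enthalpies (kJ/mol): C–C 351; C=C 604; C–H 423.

D(H–H) ≈ 443 kJ/mol

Let D be the H–H bond energy.
Σ(broken) = 1×351 + 6×423 = 2889
Σ(formed) = 4×423 + 1×604 + 1×D = 2296 + D
ΔH = Σ(broken) − Σ(formed) = (2889) − (2296 + D) = +593 − D
Setting this equal to +150 kJ gives D = 443 kJ/mol.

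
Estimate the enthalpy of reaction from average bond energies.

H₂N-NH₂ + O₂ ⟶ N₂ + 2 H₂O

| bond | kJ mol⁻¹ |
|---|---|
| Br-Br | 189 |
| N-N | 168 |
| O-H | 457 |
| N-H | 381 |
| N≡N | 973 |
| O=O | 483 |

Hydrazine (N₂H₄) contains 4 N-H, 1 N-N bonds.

ΔH ≈ −626 kJ

Bonds broken (reactants):
  N-H: 4 × 381 = 1524
  N-N: 1 × 168 = 168
  O=O: 1 × 483 = 483
  Σ(broken) = 2175 kJ
Bonds formed (products):
  N≡N: 1 × 973 = 973
  O-H: 4 × 457 = 1828
  Σ(formed) = 2801 kJ
ΔH = Σ(broken) − Σ(formed) = 2175 − 2801 = −626 kJ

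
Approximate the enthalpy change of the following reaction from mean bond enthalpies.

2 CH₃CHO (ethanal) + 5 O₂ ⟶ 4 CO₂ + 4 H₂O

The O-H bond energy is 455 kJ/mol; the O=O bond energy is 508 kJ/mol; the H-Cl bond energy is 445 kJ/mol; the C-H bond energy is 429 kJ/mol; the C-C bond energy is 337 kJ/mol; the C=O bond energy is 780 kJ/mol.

ΔH ≈ −1674 kJ

Bonds broken (reactants):
  C-C: 2 × 337 = 674
  C-H: 8 × 429 = 3432
  C=O: 2 × 780 = 1560
  O=O: 5 × 508 = 2540
  Σ(broken) = 8206 kJ
Bonds formed (products):
  C=O: 8 × 780 = 6240
  O-H: 8 × 455 = 3640
  Σ(formed) = 9880 kJ
ΔH = Σ(broken) − Σ(formed) = 8206 − 9880 = −1674 kJ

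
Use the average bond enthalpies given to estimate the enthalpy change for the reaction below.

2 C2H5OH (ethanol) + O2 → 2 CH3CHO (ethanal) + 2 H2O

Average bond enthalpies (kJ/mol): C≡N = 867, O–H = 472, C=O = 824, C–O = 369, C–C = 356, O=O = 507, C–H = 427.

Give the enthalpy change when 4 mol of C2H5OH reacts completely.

ΔH = −986 kJ

Bonds broken (reactants):
  C–C: 2 × 356 = 712
  C–H: 10 × 427 = 4270
  C–O: 2 × 369 = 738
  O–H: 2 × 472 = 944
  O=O: 1 × 507 = 507
  Σ(broken) = 7171 kJ
Bonds formed (products):
  C–C: 2 × 356 = 712
  C–H: 8 × 427 = 3416
  C=O: 2 × 824 = 1648
  O–H: 4 × 472 = 1888
  Σ(formed) = 7664 kJ
ΔH = Σ(broken) − Σ(formed) = 7171 − 7664 = −493 kJ
For 2× the reaction as written: 2 × (−493) = −986 kJ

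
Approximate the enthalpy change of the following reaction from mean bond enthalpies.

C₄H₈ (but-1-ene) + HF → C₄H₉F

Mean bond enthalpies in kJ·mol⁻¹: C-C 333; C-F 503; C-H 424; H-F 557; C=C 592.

Bonds broken (reactants):
  C-C: 2 × 333 = 666
  C-H: 8 × 424 = 3392
  C=C: 1 × 592 = 592
  H-F: 1 × 557 = 557
  Σ(broken) = 5207 kJ
Bonds formed (products):
  C-C: 3 × 333 = 999
  C-F: 1 × 503 = 503
  C-H: 9 × 424 = 3816
  Σ(formed) = 5318 kJ
ΔH = Σ(broken) − Σ(formed) = 5207 − 5318 = −111 kJ

ΔH ≈ −111 kJ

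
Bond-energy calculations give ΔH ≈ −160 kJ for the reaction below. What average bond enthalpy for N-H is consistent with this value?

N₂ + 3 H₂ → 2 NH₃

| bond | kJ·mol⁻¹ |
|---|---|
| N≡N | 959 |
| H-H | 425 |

D(N-H) ≈ 399 kJ/mol

Let D be the N-H bond energy.
Σ(broken) = 3×425 + 1×959 = 2234
Σ(formed) = 6×D = 6D
ΔH = Σ(broken) − Σ(formed) = (2234) − (6D) = +2234 − 6D
Setting this equal to −160 kJ gives 6D = 2394, so D = 399 kJ/mol.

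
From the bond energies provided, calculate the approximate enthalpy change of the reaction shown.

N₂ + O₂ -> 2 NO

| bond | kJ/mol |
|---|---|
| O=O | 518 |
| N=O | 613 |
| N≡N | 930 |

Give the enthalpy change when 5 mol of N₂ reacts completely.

ΔH = +1110 kJ

Bonds broken (reactants):
  N≡N: 1 × 930 = 930
  O=O: 1 × 518 = 518
  Σ(broken) = 1448 kJ
Bonds formed (products):
  N=O: 2 × 613 = 1226
  Σ(formed) = 1226 kJ
ΔH = Σ(broken) − Σ(formed) = 1448 − 1226 = +222 kJ
For 5× the reaction as written: 5 × (+222) = +1110 kJ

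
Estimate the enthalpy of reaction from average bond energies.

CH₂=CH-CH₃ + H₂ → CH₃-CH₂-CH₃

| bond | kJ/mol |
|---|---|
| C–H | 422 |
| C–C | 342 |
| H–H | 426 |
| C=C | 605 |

ΔH ≈ −155 kJ

Bonds broken (reactants):
  C–C: 1 × 342 = 342
  C–H: 6 × 422 = 2532
  C=C: 1 × 605 = 605
  H–H: 1 × 426 = 426
  Σ(broken) = 3905 kJ
Bonds formed (products):
  C–C: 2 × 342 = 684
  C–H: 8 × 422 = 3376
  Σ(formed) = 4060 kJ
ΔH = Σ(broken) − Σ(formed) = 3905 − 4060 = −155 kJ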